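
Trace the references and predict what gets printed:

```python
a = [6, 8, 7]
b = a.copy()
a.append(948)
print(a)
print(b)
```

Key concept: list.copy() creates independent copy.
Step by step:
`a = [6, 8, 7]` → a = [6, 8, 7]
`b = a.copy()` → b = [6, 8, 7]
`a.append(948)` → a = [6, 8, 7, 948]
`print(a)` → prints [6, 8, 7, 948]
`print(b)` → prints [6, 8, 7]

Answer:
[6, 8, 7, 948]
[6, 8, 7]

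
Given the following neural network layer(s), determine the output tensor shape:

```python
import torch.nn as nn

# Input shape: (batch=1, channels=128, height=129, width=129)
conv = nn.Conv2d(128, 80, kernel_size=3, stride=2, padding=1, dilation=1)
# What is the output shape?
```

Input: (1, 128, 129, 129) -> Output: (1, 80, 65, 65)

Answer: (1, 80, 65, 65)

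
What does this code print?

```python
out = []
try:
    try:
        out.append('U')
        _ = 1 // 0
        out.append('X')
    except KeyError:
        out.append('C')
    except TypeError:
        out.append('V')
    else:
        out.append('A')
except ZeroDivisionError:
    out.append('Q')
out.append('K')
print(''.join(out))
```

Execution trace: 'U' (try body) → 'Q' (outer except ZeroDivisionError) → 'K' (after the try/except). Output: UQK

Answer: UQK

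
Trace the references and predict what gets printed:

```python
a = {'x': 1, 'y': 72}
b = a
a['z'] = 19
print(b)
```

Key concept: dict aliasing.
Step by step:
`a = {'x': 1, 'y': 72}` → a = {'x': 1, 'y': 72}
`b = a` → b = {'x': 1, 'y': 72} (same object as a)
`a['z'] = 19` → a = {'x': 1, 'y': 72, 'z': 19} (same object as b); b = {'x': 1, 'y': 72, 'z': 19} (same object as a)
`print(b)` → prints {'x': 1, 'y': 72, 'z': 19}

Answer: {'x': 1, 'y': 72, 'z': 19}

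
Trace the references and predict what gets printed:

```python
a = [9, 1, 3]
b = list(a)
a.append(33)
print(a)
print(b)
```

Key concept: list() constructor creates copy.
Step by step:
`a = [9, 1, 3]` → a = [9, 1, 3]
`b = list(a)` → b = [9, 1, 3]
`a.append(33)` → a = [9, 1, 3, 33]
`print(a)` → prints [9, 1, 3, 33]
`print(b)` → prints [9, 1, 3]

Answer:
[9, 1, 3, 33]
[9, 1, 3]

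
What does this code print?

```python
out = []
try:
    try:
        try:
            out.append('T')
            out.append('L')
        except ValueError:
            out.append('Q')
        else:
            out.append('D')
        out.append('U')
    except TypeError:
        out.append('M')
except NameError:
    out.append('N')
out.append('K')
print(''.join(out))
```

Execution trace: 'T' (inner try body) → 'L' (inner try body, no exception) → 'D' (inner else) → 'U' (try body, no exception) → 'K' (after the try/except). Output: TLDUK

Answer: TLDUK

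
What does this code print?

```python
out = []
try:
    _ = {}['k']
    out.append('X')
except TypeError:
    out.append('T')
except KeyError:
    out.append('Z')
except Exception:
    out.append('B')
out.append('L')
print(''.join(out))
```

Execution trace: 'Z' (except KeyError) → 'L' (after the try/except). Output: ZL

Answer: ZL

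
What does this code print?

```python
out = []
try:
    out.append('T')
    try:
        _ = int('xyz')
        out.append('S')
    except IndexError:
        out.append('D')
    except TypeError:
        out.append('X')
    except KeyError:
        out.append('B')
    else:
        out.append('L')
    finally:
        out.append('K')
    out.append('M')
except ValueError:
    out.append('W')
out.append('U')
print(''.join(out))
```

Execution trace: 'T' (try body) → 'K' (inner finally) → 'W' (except ValueError) → 'U' (after the try/except). Output: TKWU

Answer: TKWU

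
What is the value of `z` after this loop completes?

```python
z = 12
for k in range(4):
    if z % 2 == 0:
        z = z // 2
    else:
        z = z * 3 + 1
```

Collatz-style transformation from 12
`z` takes the values: 12 → 6 → 3 → 10 → 5

Answer: 5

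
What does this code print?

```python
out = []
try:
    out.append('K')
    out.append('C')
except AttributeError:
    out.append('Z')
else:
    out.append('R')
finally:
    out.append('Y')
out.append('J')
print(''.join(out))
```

Execution trace: 'K' (try body) → 'C' (try body, no exception) → 'R' (else) → 'Y' (finally) → 'J' (after the try/except). Output: KCRYJ

Answer: KCRYJ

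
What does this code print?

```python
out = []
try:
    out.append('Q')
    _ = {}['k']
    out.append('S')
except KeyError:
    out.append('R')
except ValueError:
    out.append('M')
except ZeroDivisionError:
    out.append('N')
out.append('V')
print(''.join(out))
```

Execution trace: 'Q' (try body) → 'R' (except KeyError) → 'V' (after the try/except). Output: QRV

Answer: QRV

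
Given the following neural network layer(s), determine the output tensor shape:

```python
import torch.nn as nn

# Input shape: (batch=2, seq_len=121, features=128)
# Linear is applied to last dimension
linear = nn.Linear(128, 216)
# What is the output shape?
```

Input: (2, 121, 128) -> Output: (2, 121, 216)

Answer: (2, 121, 216)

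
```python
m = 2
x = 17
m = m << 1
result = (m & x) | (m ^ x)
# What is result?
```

Trace:
`m = 2` → m = 2
`x = 17` → x = 17
`m = m << 1` → m = 4
`result = (m & x) | (m ^ x)` → result = 21
So result = 21

Answer: 21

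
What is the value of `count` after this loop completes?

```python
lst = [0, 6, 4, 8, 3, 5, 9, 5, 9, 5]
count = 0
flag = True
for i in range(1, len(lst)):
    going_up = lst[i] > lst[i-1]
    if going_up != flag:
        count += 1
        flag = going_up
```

Count direction changes in [0, 6, 4, 8, 3, 5, 9, 5, 9, 5]
`count` takes the values: 0 → 1 → 2 → 3 → 4 → 5 → 6 → 7

Answer: 7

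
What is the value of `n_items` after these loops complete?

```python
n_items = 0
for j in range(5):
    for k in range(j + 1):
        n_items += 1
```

Triangle: 1 + 2 + ... + 5
`n_items` takes the values: 0 → 1 → 2 → 3 → 4 → 5 → 6 → 7 → 8 → 9 → 10 → 11 → 12 → 13 → 14 → 15

Answer: 15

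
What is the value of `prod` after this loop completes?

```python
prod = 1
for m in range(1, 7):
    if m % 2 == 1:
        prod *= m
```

Product of odd numbers 1 to 6
`prod` takes the values: 1 → 3 → 15

Answer: 15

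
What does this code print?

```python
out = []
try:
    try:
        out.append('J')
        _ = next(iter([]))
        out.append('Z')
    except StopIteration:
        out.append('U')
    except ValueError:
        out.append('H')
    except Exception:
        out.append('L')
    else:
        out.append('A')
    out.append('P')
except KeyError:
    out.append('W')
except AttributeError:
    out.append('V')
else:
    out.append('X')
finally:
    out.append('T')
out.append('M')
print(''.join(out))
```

Execution trace: 'J' (inner try body) → 'U' (inner except StopIteration) → 'P' (try body, no exception) → 'X' (else) → 'T' (finally) → 'M' (after the try/except). Output: JUPXTM

Answer: JUPXTM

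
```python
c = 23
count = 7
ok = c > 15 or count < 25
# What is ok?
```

Trace:
`c = 23` → c = 23
`count = 7` → count = 7
`ok = c > 15 or count < 25` → ok = True
So ok = True

Answer: True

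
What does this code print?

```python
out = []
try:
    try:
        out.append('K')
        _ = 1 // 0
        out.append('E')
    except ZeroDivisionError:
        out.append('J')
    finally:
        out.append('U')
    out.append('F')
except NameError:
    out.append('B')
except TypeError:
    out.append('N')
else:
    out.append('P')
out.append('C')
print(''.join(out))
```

Execution trace: 'K' (inner try body) → 'J' (inner except ZeroDivisionError) → 'U' (inner finally) → 'F' (try body, no exception) → 'P' (else) → 'C' (after the try/except). Output: KJUFPC

Answer: KJUFPC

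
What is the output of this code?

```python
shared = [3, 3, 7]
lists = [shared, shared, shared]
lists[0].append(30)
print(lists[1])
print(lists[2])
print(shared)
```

Key concept: list of same reference.
Step by step:
`shared = [3, 3, 7]` → shared = [3, 3, 7]
`lists = [shared, shared, shared]` → lists = [[3, 3, 7], [3, 3, 7], [3, 3, 7]]
`lists[0].append(30)` → shared = [3, 3, 7, 30]; lists = [[3, 3, 7, 30], [3, 3, 7, 30], [3, 3, 7, 30]]
`print(lists[1])` → prints [3, 3, 7, 30]
`print(lists[2])` → prints [3, 3, 7, 30]
`print(shared)` → prints [3, 3, 7, 30]

Answer:
[3, 3, 7, 30]
[3, 3, 7, 30]
[3, 3, 7, 30]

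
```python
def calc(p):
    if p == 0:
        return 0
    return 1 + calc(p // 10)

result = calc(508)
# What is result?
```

Count of digits of 508: 3

Answer: 3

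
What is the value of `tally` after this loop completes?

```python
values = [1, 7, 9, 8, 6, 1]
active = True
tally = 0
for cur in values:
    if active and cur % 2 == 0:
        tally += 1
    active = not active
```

Count even values at even positions
`tally` takes the values: 0 → 1

Answer: 1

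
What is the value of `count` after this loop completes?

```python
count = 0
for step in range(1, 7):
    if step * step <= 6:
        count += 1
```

Count numbers where step² ≤ 6
`count` takes the values: 0 → 1 → 2

Answer: 2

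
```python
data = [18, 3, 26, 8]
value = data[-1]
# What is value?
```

Trace:
`data = [18, 3, 26, 8]` → data = [18, 3, 26, 8]
`value = data[-1]` → value = 8
So value = 8

Answer: 8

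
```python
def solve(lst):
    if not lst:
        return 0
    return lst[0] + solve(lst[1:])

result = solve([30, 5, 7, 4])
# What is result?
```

30 + 5 + 7 + 4 + 0 = 46

Answer: 46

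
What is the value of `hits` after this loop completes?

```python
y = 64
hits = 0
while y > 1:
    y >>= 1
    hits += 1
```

Count right shifts until 1
`hits` takes the values: 0 → 1 → 2 → 3 → 4 → 5 → 6

Answer: 6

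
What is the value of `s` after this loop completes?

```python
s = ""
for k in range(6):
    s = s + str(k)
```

Concatenate digits 0 to 5
`s` takes the values: "" → "0" → "01" → "012" → "0123" → "01234" → "012345"

Answer: "012345"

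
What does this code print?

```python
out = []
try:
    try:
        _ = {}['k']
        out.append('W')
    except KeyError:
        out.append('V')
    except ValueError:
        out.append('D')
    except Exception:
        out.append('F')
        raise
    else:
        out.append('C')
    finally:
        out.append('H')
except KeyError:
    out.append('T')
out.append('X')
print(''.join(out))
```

Execution trace: 'V' (inner except KeyError) → 'H' (inner finally) → 'X' (after the try/except). Output: VHX

Answer: VHX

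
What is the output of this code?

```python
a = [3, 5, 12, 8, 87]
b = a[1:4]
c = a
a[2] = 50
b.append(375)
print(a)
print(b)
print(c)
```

Key concept: slice vs alias.
Step by step:
`a = [3, 5, 12, 8, 87]` → a = [3, 5, 12, 8, 87]
`b = a[1:4]` → b = [5, 12, 8]
`c = a` → c = [3, 5, 12, 8, 87] (same object as a)
`a[2] = 50` → a = [3, 5, 50, 8, 87] (same object as c); c = [3, 5, 50, 8, 87] (same object as a)
`b.append(375)` → b = [5, 12, 8, 375]
`print(a)` → prints [3, 5, 50, 8, 87]
`print(b)` → prints [5, 12, 8, 375]
`print(c)` → prints [3, 5, 50, 8, 87]

Answer:
[3, 5, 50, 8, 87]
[5, 12, 8, 375]
[3, 5, 50, 8, 87]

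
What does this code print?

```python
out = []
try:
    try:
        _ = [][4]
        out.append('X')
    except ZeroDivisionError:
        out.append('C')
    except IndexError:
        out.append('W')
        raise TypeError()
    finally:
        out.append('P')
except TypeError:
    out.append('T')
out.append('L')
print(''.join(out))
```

Execution trace: 'W' (except IndexError) → 'P' (finally) → 'T' (outer except TypeError) → 'L' (after the try/except). Output: WPTL

Answer: WPTL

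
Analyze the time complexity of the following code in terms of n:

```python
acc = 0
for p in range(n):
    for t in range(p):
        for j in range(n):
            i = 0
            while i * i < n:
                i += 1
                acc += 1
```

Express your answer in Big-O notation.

Each loop level contributes: n × n × n × √n. Multiplying the contributions gives O(n^3√n).

Answer: O(n^3√n)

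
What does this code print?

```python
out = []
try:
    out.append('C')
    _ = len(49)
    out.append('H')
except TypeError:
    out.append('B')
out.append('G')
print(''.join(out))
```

Execution trace: 'C' (try body) → 'B' (except TypeError) → 'G' (after the try/except). Output: CBG

Answer: CBG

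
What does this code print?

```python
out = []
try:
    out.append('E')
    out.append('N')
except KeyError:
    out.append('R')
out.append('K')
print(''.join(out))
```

Execution trace: 'E' (try body) → 'N' (try body, no exception) → 'K' (after the try/except). Output: ENK

Answer: ENK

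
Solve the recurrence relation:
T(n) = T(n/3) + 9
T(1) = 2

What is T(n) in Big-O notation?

Each step divides n by 3 and adds 9. After log_3(n) steps we reach T(1)=2. So T(n) = 9·log_3(n) + 2 = O(log n).

Answer: O(log n)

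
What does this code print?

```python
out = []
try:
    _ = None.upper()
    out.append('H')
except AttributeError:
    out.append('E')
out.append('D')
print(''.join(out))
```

Execution trace: 'E' (except AttributeError) → 'D' (after the try/except). Output: ED

Answer: ED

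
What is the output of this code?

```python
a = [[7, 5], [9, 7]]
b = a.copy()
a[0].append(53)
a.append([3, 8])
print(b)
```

Key concept: shallow copy with nested lists.
Step by step:
`a = [[7, 5], [9, 7]]` → a = [[7, 5], [9, 7]]
`b = a.copy()` → b = [[7, 5], [9, 7]]
`a[0].append(53)` → a = [[7, 5, 53], [9, 7]]; b = [[7, 5, 53], [9, 7]]
`a.append([3, 8])` → a = [[7, 5, 53], [9, 7], [3, 8]]
`print(b)` → prints [[7, 5, 53], [9, 7]]

Answer: [[7, 5, 53], [9, 7]]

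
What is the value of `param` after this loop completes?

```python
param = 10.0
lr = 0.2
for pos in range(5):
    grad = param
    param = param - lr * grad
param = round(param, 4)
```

Gradient descent: w = 10.0 * (1 - 0.2)^5
`param` takes the values: 10.0 → 8.0 → 6.4 → 5.12 → 4.096 → 3.2768

Answer: 3.2768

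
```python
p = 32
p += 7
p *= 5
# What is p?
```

Trace:
`p = 32` → p = 32
`p += 7` → p = 39
`p *= 5` → p = 195
So p = 195

Answer: 195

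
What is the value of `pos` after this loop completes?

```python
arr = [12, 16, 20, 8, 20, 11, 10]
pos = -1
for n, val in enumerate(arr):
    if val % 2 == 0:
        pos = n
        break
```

First even number index in [12, 16, 20, 8, 20, 11, 10]
`pos` takes the values: -1 → 0

Answer: 0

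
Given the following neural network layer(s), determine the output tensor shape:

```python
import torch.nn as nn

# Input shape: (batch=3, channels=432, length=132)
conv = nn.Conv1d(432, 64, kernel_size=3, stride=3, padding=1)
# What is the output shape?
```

Input: (3, 432, 132) -> Output: (3, 64, 44)

Answer: (3, 64, 44)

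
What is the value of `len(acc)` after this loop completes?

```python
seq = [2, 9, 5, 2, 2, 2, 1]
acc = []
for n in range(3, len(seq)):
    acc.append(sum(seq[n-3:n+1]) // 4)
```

Number of 4-element averages
`acc` takes the values: [] → [4] → [4, 4] → [4, 4, 2] → [4, 4, 2, 1]
So `len(acc)` = 4

Answer: 4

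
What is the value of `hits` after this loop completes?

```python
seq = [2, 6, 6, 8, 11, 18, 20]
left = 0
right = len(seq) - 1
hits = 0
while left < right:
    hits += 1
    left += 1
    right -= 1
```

Iterations until pointers meet (list length 7)
`hits` takes the values: 0 → 1 → 2 → 3

Answer: 3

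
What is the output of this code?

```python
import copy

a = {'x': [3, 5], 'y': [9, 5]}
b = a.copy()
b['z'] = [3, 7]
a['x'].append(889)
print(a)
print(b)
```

Key concept: shallow copy of dict with mutable values.
Step by step:
`a = {'x': [3, 5], 'y': [9, 5]}` → a = {'x': [3, 5], 'y': [9, 5]}
`b = a.copy()` → b = {'x': [3, 5], 'y': [9, 5]}
`b['z'] = [3, 7]` → b = {'x': [3, 5], 'y': [9, 5], 'z': [3, 7]}
`a['x'].append(889)` → a = {'x': [3, 5, 889], 'y': [9, 5]}; b = {'x': [3, 5, 889], 'y': [9, 5], 'z': [3, 7]}
`print(a)` → prints {'x': [3, 5, 889], 'y': [9, 5]}
`print(b)` → prints {'x': [3, 5, 889], 'y': [9, 5], 'z': [3, 7]}

Answer:
{'x': [3, 5, 889], 'y': [9, 5]}
{'x': [3, 5, 889], 'y': [9, 5], 'z': [3, 7]}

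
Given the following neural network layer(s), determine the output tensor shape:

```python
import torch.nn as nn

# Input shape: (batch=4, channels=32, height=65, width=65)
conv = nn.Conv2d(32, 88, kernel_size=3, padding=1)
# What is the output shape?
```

Input: (4, 32, 65, 65) -> Output: (4, 88, 65, 65)

Answer: (4, 88, 65, 65)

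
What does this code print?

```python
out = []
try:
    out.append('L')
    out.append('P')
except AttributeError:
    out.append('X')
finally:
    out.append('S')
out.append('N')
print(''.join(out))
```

Execution trace: 'L' (try body) → 'P' (try body, no exception) → 'S' (finally) → 'N' (after the try/except). Output: LPSN

Answer: LPSN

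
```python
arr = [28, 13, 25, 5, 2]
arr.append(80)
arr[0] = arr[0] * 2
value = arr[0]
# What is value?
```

Trace:
`arr = [28, 13, 25, 5, 2]` → arr = [28, 13, 25, 5, 2]
`arr.append(80)` → arr = [28, 13, 25, 5, 2, 80]
`arr[0] = arr[0] * 2` → arr = [56, 13, 25, 5, 2, 80]
`value = arr[0]` → value = 56
So value = 56

Answer: 56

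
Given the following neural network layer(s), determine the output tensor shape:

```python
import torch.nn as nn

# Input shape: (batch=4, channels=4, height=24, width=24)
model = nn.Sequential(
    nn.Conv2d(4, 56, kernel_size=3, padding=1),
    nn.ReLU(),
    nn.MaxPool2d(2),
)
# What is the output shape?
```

Input: (4, 4, 24, 24) -> after Conv2d: (4, 56, 24, 24) -> after ReLU: (4, 56, 24, 24) -> Output: (4, 56, 12, 12)

Answer: (4, 56, 12, 12)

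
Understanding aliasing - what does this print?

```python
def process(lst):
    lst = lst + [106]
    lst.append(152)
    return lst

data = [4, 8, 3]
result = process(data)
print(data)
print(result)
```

Key concept: rebinding parameter vs mutation.
Step by step:
`data = [4, 8, 3]` → data = [4, 8, 3]
`result = process(data)` → result = [4, 8, 3, 106, 152]
`print(data)` → prints [4, 8, 3]
`print(result)` → prints [4, 8, 3, 106, 152]

Answer:
[4, 8, 3]
[4, 8, 3, 106, 152]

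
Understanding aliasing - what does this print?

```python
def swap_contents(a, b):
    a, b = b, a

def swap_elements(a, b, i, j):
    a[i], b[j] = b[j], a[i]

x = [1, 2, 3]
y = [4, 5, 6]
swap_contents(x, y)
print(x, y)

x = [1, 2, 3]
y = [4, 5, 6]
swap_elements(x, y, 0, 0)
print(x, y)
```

Key concept: parameter rebinding vs mutation.
Step by step:
`x = [1, 2, 3]` → x = [1, 2, 3]
`y = [4, 5, 6]` → y = [4, 5, 6]
`swap_contents(x, y)` → no visible change to tracked variables
`print(x, y)` → prints [1, 2, 3] [4, 5, 6]
`x = [1, 2, 3]` → x = [1, 2, 3]
`y = [4, 5, 6]` → y = [4, 5, 6]
`swap_elements(x, y, 0, 0)` → x = [4, 2, 3]; y = [1, 5, 6]
`print(x, y)` → prints [4, 2, 3] [1, 5, 6]

Answer:
[1, 2, 3] [4, 5, 6]
[4, 2, 3] [1, 5, 6]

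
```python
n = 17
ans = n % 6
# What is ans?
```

Trace:
`n = 17` → n = 17
`ans = n % 6` → ans = 5
So ans = 5

Answer: 5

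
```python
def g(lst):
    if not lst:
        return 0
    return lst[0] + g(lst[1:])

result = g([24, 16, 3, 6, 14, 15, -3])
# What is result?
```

24 + 16 + 3 + 6 + 14 + 15 + (-3) + 0 = 75

Answer: 75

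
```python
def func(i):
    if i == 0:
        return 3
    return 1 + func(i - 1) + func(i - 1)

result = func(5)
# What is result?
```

func(i) = 1 + 2·func(i-1), func(0)=3. Closed form: (3+1)·2^5 - 1 = 127.

Answer: 127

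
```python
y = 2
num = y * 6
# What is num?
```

Trace:
`y = 2` → y = 2
`num = y * 6` → num = 12
So num = 12

Answer: 12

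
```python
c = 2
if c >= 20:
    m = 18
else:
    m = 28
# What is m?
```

Trace:
`c = 2` → c = 2
`if c >= 20: ...` → c >= 20 is False, take else branch → m = 28
So m = 28

Answer: 28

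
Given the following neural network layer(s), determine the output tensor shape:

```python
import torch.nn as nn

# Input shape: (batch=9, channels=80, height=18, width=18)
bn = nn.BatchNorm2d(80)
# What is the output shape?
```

Input: (9, 80, 18, 18) -> Output: (9, 80, 18, 18)

Answer: (9, 80, 18, 18)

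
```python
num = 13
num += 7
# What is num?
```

Trace:
`num = 13` → num = 13
`num += 7` → num = 20
So num = 20

Answer: 20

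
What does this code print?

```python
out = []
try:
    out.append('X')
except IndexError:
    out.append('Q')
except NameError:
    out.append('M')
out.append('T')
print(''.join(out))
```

Execution trace: 'X' (try body, no exception) → 'T' (after the try/except). Output: XT

Answer: XT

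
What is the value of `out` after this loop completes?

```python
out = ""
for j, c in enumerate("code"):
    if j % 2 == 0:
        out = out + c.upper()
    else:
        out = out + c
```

Uppercase even positions in 'code'
`out` takes the values: "" → "C" → "Co" → "CoD" → "CoDe"

Answer: "CoDe"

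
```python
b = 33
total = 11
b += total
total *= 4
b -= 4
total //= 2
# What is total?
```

Trace:
`b = 33` → b = 33
`total = 11` → total = 11
`b += total` → b = 44
`total *= 4` → total = 44
`b -= 4` → b = 40
`total //= 2` → total = 22
So total = 22

Answer: 22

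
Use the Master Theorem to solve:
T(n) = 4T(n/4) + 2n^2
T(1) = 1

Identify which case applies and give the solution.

a=4, b=4, f(n)=2n^2. log_4(4) = 1. Since c=2 > 1 and the regularity condition holds (4(n/4)^2 = (4/4^2)n^2 with 4/4^2 < 1), Case 3 applies: T(n) = Θ(f(n)) = O(n^2).

Answer: O(n^2) - Case 3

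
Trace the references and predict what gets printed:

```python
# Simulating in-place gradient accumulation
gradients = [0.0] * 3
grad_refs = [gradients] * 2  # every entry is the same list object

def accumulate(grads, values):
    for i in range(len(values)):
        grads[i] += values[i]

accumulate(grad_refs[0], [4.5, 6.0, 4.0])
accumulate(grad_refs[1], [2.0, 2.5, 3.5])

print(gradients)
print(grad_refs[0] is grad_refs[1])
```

Key concept: gradient accumulation aliasing.
Step by step:
`gradients = [0.0] * 3` → gradients = [0.0, 0.0, 0.0]
`grad_refs = [gradients] * 2` → grad_refs = [[0.0, 0.0, 0.0], [0.0, 0.0, 0.0]]
`accumulate(grad_refs[0], [4.5, 6.0, 4.0])` → gradients = [4.5, 6.0, 4.0]; grad_refs = [[4.5, 6.0, 4.0], [4.5, 6.0, 4.0]]
`accumulate(grad_refs[1], [2.0, 2.5, 3.5])` → gradients = [6.5, 8.5, 7.5]; grad_refs = [[6.5, 8.5, 7.5], [6.5, 8.5, 7.5]]
`print(gradients)` → prints [6.5, 8.5, 7.5]
`print(grad_refs[0] is grad_refs[1])` → prints True

Answer:
[6.5, 8.5, 7.5]
True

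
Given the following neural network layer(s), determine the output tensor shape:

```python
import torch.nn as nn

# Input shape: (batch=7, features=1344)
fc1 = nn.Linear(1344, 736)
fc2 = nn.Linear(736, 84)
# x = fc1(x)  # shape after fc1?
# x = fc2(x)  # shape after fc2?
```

Input: (7, 1344) -> after fc1: (7, 736) -> Output: (7, 84)

Answer: (7, 84)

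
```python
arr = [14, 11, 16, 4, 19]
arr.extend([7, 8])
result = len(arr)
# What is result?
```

Trace:
`arr = [14, 11, 16, 4, 19]` → arr = [14, 11, 16, 4, 19]
`arr.extend([7, 8])` → arr = [14, 11, 16, 4, 19, 7, 8]
`result = len(arr)` → result = 7
So result = 7

Answer: 7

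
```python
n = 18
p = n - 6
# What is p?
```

Trace:
`n = 18` → n = 18
`p = n - 6` → p = 12
So p = 12

Answer: 12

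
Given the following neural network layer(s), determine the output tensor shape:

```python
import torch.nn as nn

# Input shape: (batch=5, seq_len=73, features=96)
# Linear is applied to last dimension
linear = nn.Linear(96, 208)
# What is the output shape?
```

Input: (5, 73, 96) -> Output: (5, 73, 208)

Answer: (5, 73, 208)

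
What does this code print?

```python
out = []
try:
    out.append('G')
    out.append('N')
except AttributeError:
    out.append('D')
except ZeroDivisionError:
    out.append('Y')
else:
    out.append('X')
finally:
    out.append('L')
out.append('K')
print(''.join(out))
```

Execution trace: 'G' (try body) → 'N' (try body, no exception) → 'X' (else) → 'L' (finally) → 'K' (after the try/except). Output: GNXLK

Answer: GNXLK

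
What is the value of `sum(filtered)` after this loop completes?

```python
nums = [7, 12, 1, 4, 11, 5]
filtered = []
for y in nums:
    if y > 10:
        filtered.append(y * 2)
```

Sum of doubled values > 10
`filtered` takes the values: [] → [24] → [24, 22]
So `sum(filtered)` = 46

Answer: 46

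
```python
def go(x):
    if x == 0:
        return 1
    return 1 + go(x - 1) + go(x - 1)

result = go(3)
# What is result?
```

go(x) = 1 + 2·go(x-1), go(0)=1. Closed form: (1+1)·2^3 - 1 = 15.

Answer: 15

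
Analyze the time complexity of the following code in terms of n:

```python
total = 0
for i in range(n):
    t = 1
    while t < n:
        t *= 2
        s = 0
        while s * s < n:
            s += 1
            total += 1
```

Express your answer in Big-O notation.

Each loop level contributes: n × log n × √n. Multiplying the contributions gives O(n√n log n).

Answer: O(n√n log n)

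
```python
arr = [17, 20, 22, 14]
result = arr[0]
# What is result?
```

Trace:
`arr = [17, 20, 22, 14]` → arr = [17, 20, 22, 14]
`result = arr[0]` → result = 17
So result = 17

Answer: 17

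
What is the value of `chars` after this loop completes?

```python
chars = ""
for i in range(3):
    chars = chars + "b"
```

Repeat 'b' 3 times
`chars` takes the values: "" → "b" → "bb" → "bbb"

Answer: "bbb"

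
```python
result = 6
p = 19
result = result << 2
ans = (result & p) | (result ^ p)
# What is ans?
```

Trace:
`result = 6` → result = 6
`p = 19` → p = 19
`result = result << 2` → result = 24
`ans = (result & p) | (result ^ p)` → ans = 27
So ans = 27

Answer: 27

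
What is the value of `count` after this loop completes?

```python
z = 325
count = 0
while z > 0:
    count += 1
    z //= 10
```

Count digits by repeated division by 10
`count` takes the values: 0 → 1 → 2 → 3

Answer: 3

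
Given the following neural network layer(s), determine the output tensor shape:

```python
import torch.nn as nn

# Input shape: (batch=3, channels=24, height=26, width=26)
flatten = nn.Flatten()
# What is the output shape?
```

Input: (3, 24, 26, 26) -> Output: (3, 16224)

Answer: (3, 16224)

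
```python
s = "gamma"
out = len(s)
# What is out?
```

Trace:
`s = "gamma"` → s = 'gamma'
`out = len(s)` → out = 5
So out = 5

Answer: 5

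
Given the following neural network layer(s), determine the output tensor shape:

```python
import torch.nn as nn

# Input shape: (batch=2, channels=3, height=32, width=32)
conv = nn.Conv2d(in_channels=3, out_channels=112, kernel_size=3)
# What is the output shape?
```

Input: (2, 3, 32, 32) -> Output: (2, 112, 30, 30)

Answer: (2, 112, 30, 30)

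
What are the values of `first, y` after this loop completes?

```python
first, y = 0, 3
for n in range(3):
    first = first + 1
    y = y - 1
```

first goes 0→3, y goes 3→0
`first, y` takes the values: (0, 3) → (1, 3) → (1, 2) → (2, 2) → (2, 1) → (3, 1) → (3, 0)

Answer: 3, 0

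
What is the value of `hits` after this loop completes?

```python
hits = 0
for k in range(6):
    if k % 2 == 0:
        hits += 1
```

Count numbers divisible by 2 in range(6)
`hits` takes the values: 0 → 1 → 2 → 3

Answer: 3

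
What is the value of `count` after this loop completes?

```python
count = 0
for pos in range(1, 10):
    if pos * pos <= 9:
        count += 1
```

Count numbers where pos² ≤ 9
`count` takes the values: 0 → 1 → 2 → 3

Answer: 3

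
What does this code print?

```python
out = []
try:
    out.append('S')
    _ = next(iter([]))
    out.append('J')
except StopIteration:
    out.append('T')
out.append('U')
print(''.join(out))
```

Execution trace: 'S' (try body) → 'T' (except StopIteration) → 'U' (after the try/except). Output: STU

Answer: STU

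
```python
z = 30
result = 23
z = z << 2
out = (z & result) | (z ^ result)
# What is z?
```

Trace:
`z = 30` → z = 30
`result = 23` → result = 23
`z = z << 2` → z = 120
`out = (z & result) | (z ^ result)` → out = 127
So z = 120

Answer: 120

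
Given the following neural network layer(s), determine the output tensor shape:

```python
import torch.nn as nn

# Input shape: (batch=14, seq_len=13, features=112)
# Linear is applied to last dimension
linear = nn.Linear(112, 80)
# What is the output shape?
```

Input: (14, 13, 112) -> Output: (14, 13, 80)

Answer: (14, 13, 80)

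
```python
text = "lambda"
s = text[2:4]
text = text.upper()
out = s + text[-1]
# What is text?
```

Trace:
`text = "lambda"` → text = 'lambda'
`s = text[2:4]` → s = 'mb'
`text = text.upper()` → text = 'LAMBDA'
`out = s + text[-1]` → out = 'mbA'
So text = 'LAMBDA'

Answer: 'LAMBDA'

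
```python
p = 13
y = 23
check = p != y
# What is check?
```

Trace:
`p = 13` → p = 13
`y = 23` → y = 23
`check = p != y` → check = True
So check = True

Answer: True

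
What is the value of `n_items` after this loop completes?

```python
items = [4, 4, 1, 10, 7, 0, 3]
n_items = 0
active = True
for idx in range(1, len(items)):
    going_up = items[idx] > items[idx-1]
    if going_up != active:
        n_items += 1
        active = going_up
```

Count direction changes in [4, 4, 1, 10, 7, 0, 3]
`n_items` takes the values: 0 → 1 → 2 → 3 → 4

Answer: 4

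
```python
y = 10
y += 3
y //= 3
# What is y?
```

Trace:
`y = 10` → y = 10
`y += 3` → y = 13
`y //= 3` → y = 4
So y = 4

Answer: 4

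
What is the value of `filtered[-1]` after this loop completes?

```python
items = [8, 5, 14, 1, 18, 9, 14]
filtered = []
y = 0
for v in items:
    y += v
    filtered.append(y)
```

Cumulative sum ends at 69
`filtered` takes the values: [] → [8] → [8, 13] → [8, 13, 27] → [8, 13, 27, 28] → [8, 13, 27, 28, 46] → [8, 13, 27, 28, 46, 55] → [8, 13, 27, 28, 46, 55, 69]
So `filtered[-1]` = 69

Answer: 69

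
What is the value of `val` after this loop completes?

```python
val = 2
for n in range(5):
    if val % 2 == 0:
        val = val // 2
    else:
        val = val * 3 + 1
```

Collatz-style transformation from 2
`val` takes the values: 2 → 1 → 4 → 2 → 1 → 4

Answer: 4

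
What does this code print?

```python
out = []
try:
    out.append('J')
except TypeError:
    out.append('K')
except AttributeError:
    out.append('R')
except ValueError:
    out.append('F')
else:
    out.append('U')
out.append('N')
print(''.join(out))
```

Execution trace: 'J' (try body, no exception) → 'U' (else) → 'N' (after the try/except). Output: JUN

Answer: JUN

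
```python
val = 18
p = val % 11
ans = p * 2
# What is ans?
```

Trace:
`val = 18` → val = 18
`p = val % 11` → p = 7
`ans = p * 2` → ans = 14
So ans = 14

Answer: 14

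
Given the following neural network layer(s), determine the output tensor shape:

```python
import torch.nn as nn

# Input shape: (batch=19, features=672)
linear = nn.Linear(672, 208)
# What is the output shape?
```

Input: (19, 672) -> Output: (19, 208)

Answer: (19, 208)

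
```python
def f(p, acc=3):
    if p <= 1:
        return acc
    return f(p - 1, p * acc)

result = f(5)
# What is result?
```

Accumulator trace (n, acc): (5, 3) -> (4, 15) -> (3, 60) -> (2, 180) -> (1, 360) -> return 360

Answer: 360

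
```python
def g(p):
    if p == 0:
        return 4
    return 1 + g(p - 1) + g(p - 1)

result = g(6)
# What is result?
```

g(p) = 1 + 2·g(p-1), g(0)=4. Closed form: (4+1)·2^6 - 1 = 319.

Answer: 319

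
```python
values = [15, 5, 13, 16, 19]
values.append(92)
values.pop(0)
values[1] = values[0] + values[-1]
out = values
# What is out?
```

Trace:
`values = [15, 5, 13, 16, 19]` → values = [15, 5, 13, 16, 19]
`values.append(92)` → values = [15, 5, 13, 16, 19, 92]
`values.pop(0)` → values = [5, 13, 16, 19, 92]
`values[1] = values[0] + values[-1]` → values = [5, 97, 16, 19, 92]
`out = values` → out = [5, 97, 16, 19, 92]
So out = [5, 97, 16, 19, 92]

Answer: [5, 97, 16, 19, 92]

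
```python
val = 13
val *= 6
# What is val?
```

Trace:
`val = 13` → val = 13
`val *= 6` → val = 78
So val = 78

Answer: 78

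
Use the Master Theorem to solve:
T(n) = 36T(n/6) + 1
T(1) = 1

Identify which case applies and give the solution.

a=36, b=6, f(n)=1. log_6(36) = 2. Since c=0 < 2, Case 1 applies: T(n) = Θ(n^log_b(a)) = O(n^2).

Answer: O(n^2) - Case 1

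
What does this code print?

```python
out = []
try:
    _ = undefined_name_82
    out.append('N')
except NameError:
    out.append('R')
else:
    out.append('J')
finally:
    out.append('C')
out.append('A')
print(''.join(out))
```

Execution trace: 'R' (except NameError) → 'C' (finally) → 'A' (after the try/except). Output: RCA

Answer: RCA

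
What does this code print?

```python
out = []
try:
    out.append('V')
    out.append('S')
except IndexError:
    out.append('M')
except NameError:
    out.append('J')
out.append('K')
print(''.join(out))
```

Execution trace: 'V' (try body) → 'S' (try body, no exception) → 'K' (after the try/except). Output: VSK

Answer: VSK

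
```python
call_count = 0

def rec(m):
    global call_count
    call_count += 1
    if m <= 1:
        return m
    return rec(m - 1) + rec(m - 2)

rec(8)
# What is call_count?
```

Calls(m) = 1 + Calls(m-1) + Calls(m-2); Calls(0)=Calls(1)=1. For m=8 this gives 67.

Answer: 67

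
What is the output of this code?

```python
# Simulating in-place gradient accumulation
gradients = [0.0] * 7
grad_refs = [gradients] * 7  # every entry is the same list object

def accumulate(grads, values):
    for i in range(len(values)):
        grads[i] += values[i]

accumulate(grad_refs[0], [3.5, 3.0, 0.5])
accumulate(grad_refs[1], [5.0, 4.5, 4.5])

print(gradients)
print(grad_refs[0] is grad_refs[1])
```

Key concept: gradient accumulation aliasing.
Step by step:
`gradients = [0.0] * 7` → gradients = [0.0, 0.0, 0.0, 0.0, 0.0, 0.0, 0.0]
`grad_refs = [gradients] * 7` → grad_refs = [[0.0, 0.0, 0.0, 0.0, 0.0, 0.0, 0.0], [0.0, 0.0, 0.0, 0.0, 0.0, 0.0, 0.0], [0.0, 0.0, 0.0, 0.0, 0.0, 0.0, 0.0], [0.0, 0.0, 0.0, 0.0, 0.0, 0.0, 0.0], [0.0, 0.0, 0.0, 0.0, 0.0, 0.0, 0.0], [0.0, 0.0, 0.0, 0.0, 0.0, 0.0, 0.0], [0.0, 0.0, 0.0, 0.0, 0.0, 0.0, 0.0]]
`accumulate(grad_refs[0], [3.5, 3.0, 0.5])` → gradients = [3.5, 3.0, 0.5, 0.0, 0.0, 0.0, 0.0]; grad_refs = [[3.5, 3.0, 0.5, 0.0, 0.0, 0.0, 0.0], [3.5, 3.0, 0.5, 0.0, 0.0, 0.0, 0.0], [3.5, 3.0, 0.5, 0.0, 0.0, 0.0, 0.0], [3.5, 3.0, 0.5, 0.0, 0.0, 0.0, 0.0], [3.5, 3.0, 0.5, 0.0, 0.0, 0.0, 0.0], [3.5, 3.0, 0.5, 0.0, 0.0, 0.0, 0.0], [3.5, 3.0, 0.5, 0.0, 0.0, 0.0, 0.0]]
`accumulate(grad_refs[1], [5.0, 4.5, 4.5])` → gradients = [8.5, 7.5, 5.0, 0.0, 0.0, 0.0, 0.0]; grad_refs = [[8.5, 7.5, 5.0, 0.0, 0.0, 0.0, 0.0], [8.5, 7.5, 5.0, 0.0, 0.0, 0.0, 0.0], [8.5, 7.5, 5.0, 0.0, 0.0, 0.0, 0.0], [8.5, 7.5, 5.0, 0.0, 0.0, 0.0, 0.0], [8.5, 7.5, 5.0, 0.0, 0.0, 0.0, 0.0], [8.5, 7.5, 5.0, 0.0, 0.0, 0.0, 0.0], [8.5, 7.5, 5.0, 0.0, 0.0, 0.0, 0.0]]
`print(gradients)` → prints [8.5, 7.5, 5.0, 0.0, 0.0, 0.0, 0.0]
`print(grad_refs[0] is grad_refs[1])` → prints True

Answer:
[8.5, 7.5, 5.0, 0.0, 0.0, 0.0, 0.0]
True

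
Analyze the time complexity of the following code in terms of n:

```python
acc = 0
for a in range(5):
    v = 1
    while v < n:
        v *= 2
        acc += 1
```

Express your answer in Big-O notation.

Each loop level contributes: 1 × log n. Multiplying the contributions gives O(log n).

Answer: O(log n)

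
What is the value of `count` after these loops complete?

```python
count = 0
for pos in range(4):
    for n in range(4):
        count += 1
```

4 * 4 = 16
`count` takes the values: 0 → 1 → 2 → 3 → 4 → 5 → 6 → 7 → 8 → 9 → 10 → 11 → 12 → 13 → 14 → 15 → 16

Answer: 16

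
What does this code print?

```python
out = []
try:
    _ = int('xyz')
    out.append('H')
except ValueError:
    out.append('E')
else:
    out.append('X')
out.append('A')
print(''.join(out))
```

Execution trace: 'E' (except ValueError) → 'A' (after the try/except). Output: EA

Answer: EA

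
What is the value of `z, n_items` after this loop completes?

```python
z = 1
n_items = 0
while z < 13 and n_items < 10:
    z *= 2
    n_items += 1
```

Double until >= 13 or 10 iterations
`z, n_items` takes the values: (1, 0) → (2, 0) → (2, 1) → (4, 1) → (4, 2) → (8, 2) → (8, 3) → (16, 3) → (16, 4)

Answer: 16, 4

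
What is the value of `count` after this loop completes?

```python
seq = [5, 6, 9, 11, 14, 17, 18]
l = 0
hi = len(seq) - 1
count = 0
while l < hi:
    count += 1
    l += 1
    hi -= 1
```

Iterations until pointers meet (list length 7)
`count` takes the values: 0 → 1 → 2 → 3

Answer: 3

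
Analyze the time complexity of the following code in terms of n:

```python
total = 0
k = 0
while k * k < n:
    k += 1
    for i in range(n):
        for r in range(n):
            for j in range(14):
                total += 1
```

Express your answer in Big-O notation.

Each loop level contributes: √n × n × n × 1. Multiplying the contributions gives O(n^2√n).

Answer: O(n^2√n)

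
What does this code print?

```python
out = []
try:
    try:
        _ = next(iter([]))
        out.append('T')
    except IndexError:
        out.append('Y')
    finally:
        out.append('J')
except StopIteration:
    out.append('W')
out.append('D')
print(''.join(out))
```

Execution trace: 'J' (finally) → 'W' (outer except StopIteration) → 'D' (after the try/except). Output: JWD

Answer: JWD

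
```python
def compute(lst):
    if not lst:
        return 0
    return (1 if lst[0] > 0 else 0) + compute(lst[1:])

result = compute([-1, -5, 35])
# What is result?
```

Count of positive elements in [-1, -5, 35] = 1

Answer: 1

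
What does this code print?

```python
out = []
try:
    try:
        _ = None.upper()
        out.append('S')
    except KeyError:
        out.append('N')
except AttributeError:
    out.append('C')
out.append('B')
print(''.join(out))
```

Execution trace: 'C' (outer except AttributeError) → 'B' (after the try/except). Output: CB

Answer: CB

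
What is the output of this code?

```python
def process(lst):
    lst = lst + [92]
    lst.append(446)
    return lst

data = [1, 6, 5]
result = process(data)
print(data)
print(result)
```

Key concept: rebinding parameter vs mutation.
Step by step:
`data = [1, 6, 5]` → data = [1, 6, 5]
`result = process(data)` → result = [1, 6, 5, 92, 446]
`print(data)` → prints [1, 6, 5]
`print(result)` → prints [1, 6, 5, 92, 446]

Answer:
[1, 6, 5]
[1, 6, 5, 92, 446]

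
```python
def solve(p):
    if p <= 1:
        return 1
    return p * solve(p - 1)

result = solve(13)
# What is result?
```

solve(13) = 13 * 12 * 11 * 10 * 9 * 8 * 7 * 6 * 5 * 4 * 3 * 2 * 1 = 6227020800

Answer: 6227020800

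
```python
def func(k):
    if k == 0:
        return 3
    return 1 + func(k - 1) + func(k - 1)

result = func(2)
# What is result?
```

func(k) = 1 + 2·func(k-1), func(0)=3. Closed form: (3+1)·2^2 - 1 = 15.

Answer: 15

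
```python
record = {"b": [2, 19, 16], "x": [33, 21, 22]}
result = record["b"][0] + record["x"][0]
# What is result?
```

Trace:
`record = {"b": [2, 19, 16], "x": [33, 21, 22]}` → record = {'b': [2, 19, 16], 'x': [33, 21, 22]}
`result = record["b"][0] + record["x"][0]` → result = 35
So result = 35

Answer: 35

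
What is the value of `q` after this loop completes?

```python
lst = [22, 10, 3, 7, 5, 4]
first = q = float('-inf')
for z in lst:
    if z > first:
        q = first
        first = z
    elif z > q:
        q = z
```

Second largest (with repeats) in [22, 10, 3, 7, 5, 4]
`q` takes the values: -inf → 10

Answer: 10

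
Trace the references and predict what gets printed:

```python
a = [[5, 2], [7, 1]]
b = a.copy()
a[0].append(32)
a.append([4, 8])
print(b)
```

Key concept: shallow copy with nested lists.
Step by step:
`a = [[5, 2], [7, 1]]` → a = [[5, 2], [7, 1]]
`b = a.copy()` → b = [[5, 2], [7, 1]]
`a[0].append(32)` → a = [[5, 2, 32], [7, 1]]; b = [[5, 2, 32], [7, 1]]
`a.append([4, 8])` → a = [[5, 2, 32], [7, 1], [4, 8]]
`print(b)` → prints [[5, 2, 32], [7, 1]]

Answer: [[5, 2, 32], [7, 1]]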